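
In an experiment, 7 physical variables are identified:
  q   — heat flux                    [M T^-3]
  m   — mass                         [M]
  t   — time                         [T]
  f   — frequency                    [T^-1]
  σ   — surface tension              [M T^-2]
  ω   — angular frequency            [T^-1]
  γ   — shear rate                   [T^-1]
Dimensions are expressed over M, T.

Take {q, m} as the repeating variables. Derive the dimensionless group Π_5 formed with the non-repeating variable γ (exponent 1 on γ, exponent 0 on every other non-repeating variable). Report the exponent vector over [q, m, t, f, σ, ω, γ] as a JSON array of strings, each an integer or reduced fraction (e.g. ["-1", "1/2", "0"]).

["-1/3", "1/3", "0", "0", "0", "0", "1"]

Write exponents as rows M,T / cols q,m,t,f,σ,ω,γ:
  M: [ 1  1  0  0  1  0  0]
  T: [-3  0  1 -1 -2 -1 -1]
Echelon form has 2 nonzero rows (pivots: q,m)
Pivot set = {q,m}, free = {t,f,σ,ω,γ}
RREF:
  r0: [   1    0 -1/3  1/3  2/3  1/3  1/3]
  r1: [   0    1  1/3 -1/3  1/3 -1/3 -1/3]
Fix exponent of γ at 1, t at 0, f at 0, σ at 0, ω at 0; solve each RREF row for its pivot's exponent:
  r0: exp(q) + (1/3)·1 = 0 ⇒ exp(q) = -1/3
  r1: exp(m) + (-1/3)·1 = 0 ⇒ exp(m) = 1/3
Π_5 = q^(-1/3) · m^(1/3) · γ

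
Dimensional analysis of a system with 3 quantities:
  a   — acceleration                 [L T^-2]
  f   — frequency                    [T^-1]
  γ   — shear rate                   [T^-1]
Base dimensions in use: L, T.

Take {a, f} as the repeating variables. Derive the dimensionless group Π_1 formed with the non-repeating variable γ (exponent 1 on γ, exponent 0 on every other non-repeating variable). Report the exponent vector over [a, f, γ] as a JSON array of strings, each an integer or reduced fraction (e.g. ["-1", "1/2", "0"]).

["0", "-1", "1"]

Write exponents as rows L,T / cols a,f,γ:
  L: [ 1  0  0]
  T: [-2 -1 -1]
RREF → pivots at {a,f} ⇒ r = 2
Repeat: a,f; free: γ
RREF:
  r0: [   1    0    0]
  r1: [   0    1    1]
Fix exponent of γ at 1; solve each RREF row for its pivot's exponent:
  r0: exp(a) + (0)·1 = 0 ⇒ exp(a) = 0
  r1: exp(f) + (1)·1 = 0 ⇒ exp(f) = -1
Π_1 = f^-1 · γ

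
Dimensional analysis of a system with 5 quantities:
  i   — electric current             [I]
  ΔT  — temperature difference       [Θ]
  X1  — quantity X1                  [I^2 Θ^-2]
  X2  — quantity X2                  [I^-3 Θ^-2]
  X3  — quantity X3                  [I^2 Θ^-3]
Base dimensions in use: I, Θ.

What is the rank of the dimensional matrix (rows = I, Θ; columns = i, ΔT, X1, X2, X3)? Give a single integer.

2

Write exponents as rows I,Θ / cols i,ΔT,X1,X2,X3:
  I: [ 1  0  2 -3  2]
  Θ: [ 0  1 -2 -2 -3]
RREF → pivots at {i,ΔT} ⇒ r = 2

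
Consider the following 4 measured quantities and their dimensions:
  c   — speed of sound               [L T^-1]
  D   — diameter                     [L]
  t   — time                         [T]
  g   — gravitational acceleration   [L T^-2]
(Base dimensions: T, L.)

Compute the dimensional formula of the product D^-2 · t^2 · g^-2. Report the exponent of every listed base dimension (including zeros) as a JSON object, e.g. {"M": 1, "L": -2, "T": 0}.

Write exponents as rows T,L / cols c,D,t,g:
  T: [-1  0  1 -2]
  L: [ 1  1  0  1]
  [T]: (-2)·0+(2)·1+(-2)·-2 = 6
  [L]: (-2)·1+(2)·0+(-2)·1 = -4
⇒ T^6 L^-4

{"T": 6, "L": -4}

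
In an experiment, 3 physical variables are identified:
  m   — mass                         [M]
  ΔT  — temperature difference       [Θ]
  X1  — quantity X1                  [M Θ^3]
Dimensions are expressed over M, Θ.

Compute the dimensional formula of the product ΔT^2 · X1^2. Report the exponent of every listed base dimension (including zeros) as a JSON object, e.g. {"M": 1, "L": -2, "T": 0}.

Exponent matrix [M,Θ] × [m,ΔT,X1]:
  M: [ 1  0  1]
  Θ: [ 0  1  3]
  [M]: (2)·0+(2)·1 = 2
  [Θ]: (2)·1+(2)·3 = 8
⇒ M^2 Θ^8

{"M": 2, "Θ": 8}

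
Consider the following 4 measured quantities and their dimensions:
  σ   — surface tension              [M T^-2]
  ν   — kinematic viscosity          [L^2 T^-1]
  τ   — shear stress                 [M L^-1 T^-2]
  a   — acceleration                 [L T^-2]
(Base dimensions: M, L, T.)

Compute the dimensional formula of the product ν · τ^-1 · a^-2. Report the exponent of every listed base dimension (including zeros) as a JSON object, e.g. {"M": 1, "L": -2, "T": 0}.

Exponent matrix [M,L,T] × [σ,ν,τ,a]:
  M: [ 1  0  1  0]
  L: [ 0  2 -1  1]
  T: [-2 -1 -2 -2]
  [M]: (1)·0+(-1)·1+(-2)·0 = -1
  [L]: (1)·2+(-1)·-1+(-2)·1 = 1
  [T]: (1)·-1+(-1)·-2+(-2)·-2 = 5
⇒ M^-1 L T^5

{"M": -1, "L": 1, "T": 5}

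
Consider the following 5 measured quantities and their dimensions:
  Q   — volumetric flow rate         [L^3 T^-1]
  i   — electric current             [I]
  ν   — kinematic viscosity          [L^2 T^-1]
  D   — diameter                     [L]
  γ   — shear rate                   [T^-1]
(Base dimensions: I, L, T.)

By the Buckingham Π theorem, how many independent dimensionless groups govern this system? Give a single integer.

2

Exponent matrix [I,L,T] × [Q,i,ν,D,γ]:
  I: [ 0  1  0  0  0]
  L: [ 3  0  2  1  0]
  T: [-1  0 -1  0 -1]
Echelon form has 3 nonzero rows (pivots: Q,i,ν)
Π count = n − r = 5 − 3 = 2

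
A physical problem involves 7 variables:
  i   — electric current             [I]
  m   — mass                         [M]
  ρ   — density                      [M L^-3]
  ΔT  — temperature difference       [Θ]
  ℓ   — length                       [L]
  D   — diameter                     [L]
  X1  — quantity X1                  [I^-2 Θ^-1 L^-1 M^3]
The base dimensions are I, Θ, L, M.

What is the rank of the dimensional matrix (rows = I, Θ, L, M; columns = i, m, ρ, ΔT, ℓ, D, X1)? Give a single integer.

4

Write exponents as rows I,Θ,L,M / cols i,m,ρ,ΔT,ℓ,D,X1:
  I: [ 1  0  0  0  0  0 -2]
  Θ: [ 0  0  0  1  0  0 -1]
  L: [ 0  0 -3  0  1  1 -1]
  M: [ 0  1  1  0  0  0  3]
Row reduction gives pivot columns i,m,ρ,ΔT; rank = 4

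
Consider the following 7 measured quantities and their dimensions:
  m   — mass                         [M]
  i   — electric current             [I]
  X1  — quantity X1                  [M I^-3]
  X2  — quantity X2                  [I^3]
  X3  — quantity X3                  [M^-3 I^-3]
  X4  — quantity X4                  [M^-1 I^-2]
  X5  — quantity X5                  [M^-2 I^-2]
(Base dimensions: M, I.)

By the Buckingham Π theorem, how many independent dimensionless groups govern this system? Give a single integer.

Write exponents as rows M,I / cols m,i,X1,X2,X3,X4,X5:
  M: [ 1  0  1  0 -3 -1 -2]
  I: [ 0  1 -3  3 -3 -2 -2]
Echelon form has 2 nonzero rows (pivots: m,i)
n=7, r=2 ⇒ 5 dimensionless groups

5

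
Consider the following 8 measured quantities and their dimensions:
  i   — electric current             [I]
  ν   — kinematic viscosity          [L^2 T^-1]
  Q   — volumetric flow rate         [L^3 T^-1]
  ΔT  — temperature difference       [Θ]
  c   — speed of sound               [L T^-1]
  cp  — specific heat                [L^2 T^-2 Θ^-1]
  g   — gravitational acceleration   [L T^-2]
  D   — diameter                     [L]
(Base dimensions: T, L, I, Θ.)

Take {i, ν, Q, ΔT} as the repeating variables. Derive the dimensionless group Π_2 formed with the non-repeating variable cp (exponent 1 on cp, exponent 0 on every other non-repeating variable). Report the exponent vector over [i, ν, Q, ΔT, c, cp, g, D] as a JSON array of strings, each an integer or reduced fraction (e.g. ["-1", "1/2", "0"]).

["0", "-4", "2", "1", "0", "1", "0", "0"]

Exponent matrix [T,L,I,Θ] × [i,ν,Q,ΔT,c,cp,g,D]:
  T: [ 0 -1 -1  0 -1 -2 -2  0]
  L: [ 0  2  3  0  1  2  1  1]
  I: [ 1  0  0  0  0  0  0  0]
  Θ: [ 0  0  0  1  0 -1  0  0]
Echelon form has 4 nonzero rows (pivots: i,ν,Q,ΔT)
Repeat: i,ν,Q,ΔT; free: c,cp,g,D
RREF:
  r0: [   1    0    0    0    0    0    0    0]
  r1: [   0    1    0    0    2    4    5   -1]
  r2: [   0    0    1    0   -1   -2   -3    1]
  r3: [   0    0    0    1    0   -1    0    0]
Fix exponent of cp at 1, c at 0, g at 0, D at 0; solve each RREF row for its pivot's exponent:
  r0: exp(i) + (0)·1 = 0 ⇒ exp(i) = 0
  r1: exp(ν) + (4)·1 = 0 ⇒ exp(ν) = -4
  r2: exp(Q) + (-2)·1 = 0 ⇒ exp(Q) = 2
  r3: exp(ΔT) + (-1)·1 = 0 ⇒ exp(ΔT) = 1
Π_2 = ν^-4 · Q^2 · ΔT · cp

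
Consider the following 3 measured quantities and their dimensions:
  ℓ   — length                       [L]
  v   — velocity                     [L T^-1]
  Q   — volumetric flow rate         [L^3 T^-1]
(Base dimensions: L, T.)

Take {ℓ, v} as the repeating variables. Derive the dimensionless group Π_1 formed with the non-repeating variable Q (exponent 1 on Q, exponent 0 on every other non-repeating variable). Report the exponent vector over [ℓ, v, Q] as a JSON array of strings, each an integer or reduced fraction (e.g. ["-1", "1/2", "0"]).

["-2", "-1", "1"]

Exponent matrix [L,T] × [ℓ,v,Q]:
  L: [ 1  1  3]
  T: [ 0 -1 -1]
Echelon form has 2 nonzero rows (pivots: ℓ,v)
Pivot set = {ℓ,v}, free = {Q}
RREF:
  r0: [   1    0    2]
  r1: [   0    1    1]
Fix exponent of Q at 1; solve each RREF row for its pivot's exponent:
  r0: exp(ℓ) + (2)·1 = 0 ⇒ exp(ℓ) = -2
  r1: exp(v) + (1)·1 = 0 ⇒ exp(v) = -1
Π_1 = ℓ^-2 · v^-1 · Q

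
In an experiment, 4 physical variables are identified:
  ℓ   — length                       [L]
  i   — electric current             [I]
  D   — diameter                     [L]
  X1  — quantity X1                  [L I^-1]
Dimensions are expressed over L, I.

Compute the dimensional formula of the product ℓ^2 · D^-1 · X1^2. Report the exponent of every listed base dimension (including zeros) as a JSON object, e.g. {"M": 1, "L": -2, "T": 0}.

{"L": 3, "I": -2}

Dimensional matrix (L×I by ℓ×i×D×X1):
  L: [ 1  0  1  1]
  I: [ 0  1  0 -1]
  [L]: (2)·1+(-1)·1+(2)·1 = 3
  [I]: (2)·0+(-1)·0+(2)·-1 = -2
⇒ L^3 I^-2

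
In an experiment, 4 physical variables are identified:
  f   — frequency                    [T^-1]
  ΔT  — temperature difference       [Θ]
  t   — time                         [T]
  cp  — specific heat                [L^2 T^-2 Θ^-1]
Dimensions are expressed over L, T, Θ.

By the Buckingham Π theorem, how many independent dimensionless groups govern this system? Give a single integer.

1

Dimensional matrix (L×T×Θ by f×ΔT×t×cp):
  L: [ 0  0  0  2]
  T: [-1  0  1 -2]
  Θ: [ 0  1  0 -1]
Echelon form has 3 nonzero rows (pivots: f,ΔT,cp)
4 vars − rank 3 = 1 Π group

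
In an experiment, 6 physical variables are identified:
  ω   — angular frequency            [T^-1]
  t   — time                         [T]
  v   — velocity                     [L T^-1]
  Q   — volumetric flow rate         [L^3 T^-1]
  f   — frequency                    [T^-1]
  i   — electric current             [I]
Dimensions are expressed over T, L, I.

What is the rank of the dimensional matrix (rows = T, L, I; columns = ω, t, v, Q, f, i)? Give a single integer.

3

Write exponents as rows T,L,I / cols ω,t,v,Q,f,i:
  T: [-1  1 -1 -1 -1  0]
  L: [ 0  0  1  3  0  0]
  I: [ 0  0  0  0  0  1]
Row reduction gives pivot columns ω,v,i; rank = 3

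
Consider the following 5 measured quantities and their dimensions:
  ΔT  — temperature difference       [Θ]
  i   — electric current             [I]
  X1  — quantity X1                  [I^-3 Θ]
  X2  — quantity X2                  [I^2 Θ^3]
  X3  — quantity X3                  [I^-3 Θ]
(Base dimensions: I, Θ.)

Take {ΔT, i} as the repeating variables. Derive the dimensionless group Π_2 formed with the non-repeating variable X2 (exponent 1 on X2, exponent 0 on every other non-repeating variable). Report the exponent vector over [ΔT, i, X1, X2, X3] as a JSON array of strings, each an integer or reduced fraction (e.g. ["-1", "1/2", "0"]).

["-3", "-2", "0", "1", "0"]

Dimensional matrix (I×Θ by ΔT×i×X1×X2×X3):
  I: [ 0  1 -3  2 -3]
  Θ: [ 1  0  1  3  1]
Echelon form has 2 nonzero rows (pivots: ΔT,i)
Pivot set = {ΔT,i}, free = {X1,X2,X3}
RREF:
  r0: [   1    0    1    3    1]
  r1: [   0    1   -3    2   -3]
Fix exponent of X2 at 1, X1 at 0, X3 at 0; solve each RREF row for its pivot's exponent:
  r0: exp(ΔT) + (3)·1 = 0 ⇒ exp(ΔT) = -3
  r1: exp(i) + (2)·1 = 0 ⇒ exp(i) = -2
Π_2 = ΔT^-3 · i^-2 · X2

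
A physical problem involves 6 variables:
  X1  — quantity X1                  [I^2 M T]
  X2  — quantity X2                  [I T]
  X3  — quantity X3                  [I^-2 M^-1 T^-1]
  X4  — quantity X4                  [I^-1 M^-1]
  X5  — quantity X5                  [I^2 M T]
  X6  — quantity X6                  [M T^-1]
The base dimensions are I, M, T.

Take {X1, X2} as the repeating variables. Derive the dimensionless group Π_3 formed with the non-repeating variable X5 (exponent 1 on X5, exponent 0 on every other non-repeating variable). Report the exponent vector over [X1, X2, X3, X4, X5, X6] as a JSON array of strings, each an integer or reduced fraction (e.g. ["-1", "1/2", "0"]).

Exponent matrix [I,M,T] × [X1,X2,X3,X4,X5,X6]:
  I: [ 2  1 -2 -1  2  0]
  M: [ 1  0 -1 -1  1  1]
  T: [ 1  1 -1  0  1 -1]
Row reduction gives pivot columns X1,X2; rank = 2
Pivot set = {X1,X2}, free = {X3,X4,X5,X6}
RREF:
  r0: [   1    0   -1   -1    1    1]
  r1: [   0    1    0    1    0   -2]
  r2: [   0    0    0    0    0    0]
Fix exponent of X5 at 1, X3 at 0, X4 at 0, X6 at 0; solve each RREF row for its pivot's exponent:
  r0: exp(X1) + (1)·1 = 0 ⇒ exp(X1) = -1
  r1: exp(X2) + (0)·1 = 0 ⇒ exp(X2) = 0
Π_3 = X1^-1 · X5

["-1", "0", "0", "0", "1", "0"]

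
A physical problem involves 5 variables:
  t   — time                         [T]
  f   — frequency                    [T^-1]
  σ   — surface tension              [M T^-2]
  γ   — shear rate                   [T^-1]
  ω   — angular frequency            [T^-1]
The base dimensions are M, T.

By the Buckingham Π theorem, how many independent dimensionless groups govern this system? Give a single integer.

3

Dimensional matrix (M×T by t×f×σ×γ×ω):
  M: [ 0  0  1  0  0]
  T: [ 1 -1 -2 -1 -1]
Row reduction gives pivot columns t,σ; rank = 2
Π count = n − r = 5 − 2 = 3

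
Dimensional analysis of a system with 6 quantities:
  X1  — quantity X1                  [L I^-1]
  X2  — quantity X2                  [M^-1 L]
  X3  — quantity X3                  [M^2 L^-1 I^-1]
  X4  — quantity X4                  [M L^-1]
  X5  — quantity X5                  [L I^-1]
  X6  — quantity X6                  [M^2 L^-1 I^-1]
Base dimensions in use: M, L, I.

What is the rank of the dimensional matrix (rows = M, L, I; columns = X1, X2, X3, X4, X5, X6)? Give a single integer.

2

Dimensional matrix (M×L×I by X1×X2×X3×X4×X5×X6):
  M: [ 0 -1  2  1  0  2]
  L: [ 1  1 -1 -1  1 -1]
  I: [-1  0 -1  0 -1 -1]
RREF → pivots at {X1,X2} ⇒ r = 2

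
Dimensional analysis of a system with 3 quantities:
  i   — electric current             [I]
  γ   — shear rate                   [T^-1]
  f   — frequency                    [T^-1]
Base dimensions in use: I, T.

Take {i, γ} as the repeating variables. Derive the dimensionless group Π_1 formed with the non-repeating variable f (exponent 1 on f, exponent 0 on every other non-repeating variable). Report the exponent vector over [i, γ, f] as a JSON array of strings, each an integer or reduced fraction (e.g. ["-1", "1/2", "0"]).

["0", "-1", "1"]

Exponent matrix [I,T] × [i,γ,f]:
  I: [ 1  0  0]
  T: [ 0 -1 -1]
Echelon form has 2 nonzero rows (pivots: i,γ)
Pivot set = {i,γ}, free = {f}
RREF:
  r0: [   1    0    0]
  r1: [   0    1    1]
Fix exponent of f at 1; solve each RREF row for its pivot's exponent:
  r0: exp(i) + (0)·1 = 0 ⇒ exp(i) = 0
  r1: exp(γ) + (1)·1 = 0 ⇒ exp(γ) = -1
Π_1 = γ^-1 · f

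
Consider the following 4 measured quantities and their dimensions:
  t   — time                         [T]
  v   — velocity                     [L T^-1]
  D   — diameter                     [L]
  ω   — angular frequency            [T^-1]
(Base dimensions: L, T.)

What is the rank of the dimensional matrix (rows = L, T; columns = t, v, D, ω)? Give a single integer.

2

Dimensional matrix (L×T by t×v×D×ω):
  L: [ 0  1  1  0]
  T: [ 1 -1  0 -1]
Echelon form has 2 nonzero rows (pivots: t,v)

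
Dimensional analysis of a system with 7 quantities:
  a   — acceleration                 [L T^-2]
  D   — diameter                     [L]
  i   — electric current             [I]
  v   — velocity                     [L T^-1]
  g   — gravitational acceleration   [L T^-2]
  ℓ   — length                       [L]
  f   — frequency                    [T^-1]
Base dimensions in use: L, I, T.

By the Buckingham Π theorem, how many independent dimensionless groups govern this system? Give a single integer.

4

Write exponents as rows L,I,T / cols a,D,i,v,g,ℓ,f:
  L: [ 1  1  0  1  1  1  0]
  I: [ 0  0  1  0  0  0  0]
  T: [-2  0  0 -1 -2  0 -1]
Row reduction gives pivot columns a,D,i; rank = 3
7 vars − rank 3 = 4 Π groups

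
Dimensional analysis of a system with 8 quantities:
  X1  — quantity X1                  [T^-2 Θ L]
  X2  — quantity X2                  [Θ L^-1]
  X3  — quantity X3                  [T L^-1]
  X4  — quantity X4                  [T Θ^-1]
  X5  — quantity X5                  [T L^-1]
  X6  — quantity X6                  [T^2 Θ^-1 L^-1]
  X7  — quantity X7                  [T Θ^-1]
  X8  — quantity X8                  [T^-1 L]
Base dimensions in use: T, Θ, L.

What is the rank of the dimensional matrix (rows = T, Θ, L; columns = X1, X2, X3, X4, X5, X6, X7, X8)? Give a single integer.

2

Dimensional matrix (T×Θ×L by X1×X2×X3×X4×X5×X6×X7×X8):
  T: [-2  0  1  1  1  2  1 -1]
  Θ: [ 1  1  0 -1  0 -1 -1  0]
  L: [ 1 -1 -1  0 -1 -1  0  1]
RREF → pivots at {X1,X2} ⇒ r = 2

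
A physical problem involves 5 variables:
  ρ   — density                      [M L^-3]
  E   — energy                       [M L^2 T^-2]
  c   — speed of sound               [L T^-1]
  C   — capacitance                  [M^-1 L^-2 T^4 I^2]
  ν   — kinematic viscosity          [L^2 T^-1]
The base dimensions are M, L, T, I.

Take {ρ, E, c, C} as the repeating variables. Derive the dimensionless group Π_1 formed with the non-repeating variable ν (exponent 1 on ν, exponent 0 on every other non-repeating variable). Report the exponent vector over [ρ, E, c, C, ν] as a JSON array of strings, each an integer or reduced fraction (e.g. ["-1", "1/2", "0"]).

Exponent matrix [M,L,T,I] × [ρ,E,c,C,ν]:
  M: [ 1  1  0 -1  0]
  L: [-3  2  1 -2  2]
  T: [ 0 -2 -1  4 -1]
  I: [ 0  0  0  2  0]
Row reduction gives pivot columns ρ,E,c,C; rank = 4
Repeat: ρ,E,c,C; free: ν
RREF:
  r0: [   1    0    0    0 -1/3]
  r1: [   0    1    0    0  1/3]
  r2: [   0    0    1    0  1/3]
  r3: [   0    0    0    1    0]
Fix exponent of ν at 1; solve each RREF row for its pivot's exponent:
  r0: exp(ρ) + (-1/3)·1 = 0 ⇒ exp(ρ) = 1/3
  r1: exp(E) + (1/3)·1 = 0 ⇒ exp(E) = -1/3
  r2: exp(c) + (1/3)·1 = 0 ⇒ exp(c) = -1/3
  r3: exp(C) + (0)·1 = 0 ⇒ exp(C) = 0
Π_1 = ρ^(1/3) · E^(-1/3) · c^(-1/3) · ν

["1/3", "-1/3", "-1/3", "0", "1"]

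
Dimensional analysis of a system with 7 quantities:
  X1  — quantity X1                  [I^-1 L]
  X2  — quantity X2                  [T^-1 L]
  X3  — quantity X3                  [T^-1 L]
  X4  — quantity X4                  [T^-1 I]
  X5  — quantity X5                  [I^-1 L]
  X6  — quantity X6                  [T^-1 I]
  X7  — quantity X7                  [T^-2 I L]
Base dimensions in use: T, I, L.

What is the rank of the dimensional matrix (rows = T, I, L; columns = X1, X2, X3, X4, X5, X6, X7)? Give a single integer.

2

Exponent matrix [T,I,L] × [X1,X2,X3,X4,X5,X6,X7]:
  T: [ 0 -1 -1 -1  0 -1 -2]
  I: [-1  0  0  1 -1  1  1]
  L: [ 1  1  1  0  1  0  1]
RREF → pivots at {X1,X2} ⇒ r = 2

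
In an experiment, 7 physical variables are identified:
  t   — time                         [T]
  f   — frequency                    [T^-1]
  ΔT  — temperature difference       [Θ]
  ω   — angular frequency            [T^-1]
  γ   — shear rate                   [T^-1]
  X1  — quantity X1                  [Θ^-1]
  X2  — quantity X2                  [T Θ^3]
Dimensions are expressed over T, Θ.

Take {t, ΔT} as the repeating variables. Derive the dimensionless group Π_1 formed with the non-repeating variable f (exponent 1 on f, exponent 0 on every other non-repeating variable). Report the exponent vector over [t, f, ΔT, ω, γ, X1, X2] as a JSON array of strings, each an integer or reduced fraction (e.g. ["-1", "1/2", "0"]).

Write exponents as rows T,Θ / cols t,f,ΔT,ω,γ,X1,X2:
  T: [ 1 -1  0 -1 -1  0  1]
  Θ: [ 0  0  1  0  0 -1  3]
Row reduction gives pivot columns t,ΔT; rank = 2
Pivot set = {t,ΔT}, free = {f,ω,γ,X1,X2}
RREF:
  r0: [   1   -1    0   -1   -1    0    1]
  r1: [   0    0    1    0    0   -1    3]
Fix exponent of f at 1, ω at 0, γ at 0, X1 at 0, X2 at 0; solve each RREF row for its pivot's exponent:
  r0: exp(t) + (-1)·1 = 0 ⇒ exp(t) = 1
  r1: exp(ΔT) + (0)·1 = 0 ⇒ exp(ΔT) = 0
Π_1 = t · f

["1", "1", "0", "0", "0", "0", "0"]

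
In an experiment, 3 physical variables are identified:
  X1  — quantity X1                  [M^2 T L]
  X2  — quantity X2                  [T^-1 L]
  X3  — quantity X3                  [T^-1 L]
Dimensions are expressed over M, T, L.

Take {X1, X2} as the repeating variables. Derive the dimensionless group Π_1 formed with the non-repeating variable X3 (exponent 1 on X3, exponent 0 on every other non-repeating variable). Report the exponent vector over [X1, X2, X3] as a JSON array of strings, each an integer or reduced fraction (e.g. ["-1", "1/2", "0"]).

Write exponents as rows M,T,L / cols X1,X2,X3:
  M: [ 2  0  0]
  T: [ 1 -1 -1]
  L: [ 1  1  1]
RREF → pivots at {X1,X2} ⇒ r = 2
Pivot set = {X1,X2}, free = {X3}
RREF:
  r0: [   1    0    0]
  r1: [   0    1    1]
  r2: [   0    0    0]
Fix exponent of X3 at 1; solve each RREF row for its pivot's exponent:
  r0: exp(X1) + (0)·1 = 0 ⇒ exp(X1) = 0
  r1: exp(X2) + (1)·1 = 0 ⇒ exp(X2) = -1
Π_1 = X2^-1 · X3

["0", "-1", "1"]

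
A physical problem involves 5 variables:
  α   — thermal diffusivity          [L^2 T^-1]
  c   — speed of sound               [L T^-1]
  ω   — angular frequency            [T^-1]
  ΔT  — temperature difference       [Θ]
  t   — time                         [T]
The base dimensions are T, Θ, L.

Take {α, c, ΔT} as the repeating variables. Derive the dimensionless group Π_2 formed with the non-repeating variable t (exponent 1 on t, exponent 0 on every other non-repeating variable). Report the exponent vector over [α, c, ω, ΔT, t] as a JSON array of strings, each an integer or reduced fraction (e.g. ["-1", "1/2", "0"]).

["-1", "2", "0", "0", "1"]

Dimensional matrix (T×Θ×L by α×c×ω×ΔT×t):
  T: [-1 -1 -1  0  1]
  Θ: [ 0  0  0  1  0]
  L: [ 2  1  0  0  0]
Row reduction gives pivot columns α,c,ΔT; rank = 3
Repeat: α,c,ΔT; free: ω,t
RREF:
  r0: [   1    0   -1    0    1]
  r1: [   0    1    2    0   -2]
  r2: [   0    0    0    1    0]
Fix exponent of t at 1, ω at 0; solve each RREF row for its pivot's exponent:
  r0: exp(α) + (1)·1 = 0 ⇒ exp(α) = -1
  r1: exp(c) + (-2)·1 = 0 ⇒ exp(c) = 2
  r2: exp(ΔT) + (0)·1 = 0 ⇒ exp(ΔT) = 0
Π_2 = α^-1 · c^2 · t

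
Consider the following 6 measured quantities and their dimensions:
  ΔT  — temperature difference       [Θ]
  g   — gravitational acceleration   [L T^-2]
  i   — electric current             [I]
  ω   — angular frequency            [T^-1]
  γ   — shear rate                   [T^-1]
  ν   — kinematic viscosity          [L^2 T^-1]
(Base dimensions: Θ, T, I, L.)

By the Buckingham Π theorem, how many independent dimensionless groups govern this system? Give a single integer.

Exponent matrix [Θ,T,I,L] × [ΔT,g,i,ω,γ,ν]:
  Θ: [ 1  0  0  0  0  0]
  T: [ 0 -2  0 -1 -1 -1]
  I: [ 0  0  1  0  0  0]
  L: [ 0  1  0  0  0  2]
RREF → pivots at {ΔT,g,i,ω} ⇒ r = 4
n=6, r=4 ⇒ 2 dimensionless groups

2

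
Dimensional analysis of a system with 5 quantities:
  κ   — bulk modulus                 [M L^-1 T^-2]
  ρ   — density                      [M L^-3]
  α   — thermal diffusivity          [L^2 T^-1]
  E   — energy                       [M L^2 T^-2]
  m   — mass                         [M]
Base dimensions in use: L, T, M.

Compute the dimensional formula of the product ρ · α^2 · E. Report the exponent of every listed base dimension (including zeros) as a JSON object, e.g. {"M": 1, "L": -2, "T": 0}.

Dimensional matrix (L×T×M by κ×ρ×α×E×m):
  L: [-1 -3  2  2  0]
  T: [-2  0 -1 -2  0]
  M: [ 1  1  0  1  1]
  [L]: (1)·-3+(2)·2+(1)·2 = 3
  [T]: (1)·0+(2)·-1+(1)·-2 = -4
  [M]: (1)·1+(2)·0+(1)·1 = 2
⇒ L^3 T^-4 M^2

{"L": 3, "T": -4, "M": 2}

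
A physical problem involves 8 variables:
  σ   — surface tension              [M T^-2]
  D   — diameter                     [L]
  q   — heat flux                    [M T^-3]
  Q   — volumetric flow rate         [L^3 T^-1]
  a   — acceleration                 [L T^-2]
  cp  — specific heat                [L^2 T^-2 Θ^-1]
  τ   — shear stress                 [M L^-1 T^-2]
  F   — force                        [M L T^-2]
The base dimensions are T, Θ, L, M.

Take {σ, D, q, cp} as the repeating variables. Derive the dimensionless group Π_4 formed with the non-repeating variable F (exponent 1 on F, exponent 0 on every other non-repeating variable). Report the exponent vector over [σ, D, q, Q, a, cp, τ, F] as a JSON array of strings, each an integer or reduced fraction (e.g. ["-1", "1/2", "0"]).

["-1", "-1", "0", "0", "0", "0", "0", "1"]

Write exponents as rows T,Θ,L,M / cols σ,D,q,Q,a,cp,τ,F:
  T: [-2  0 -3 -1 -2 -2 -2 -2]
  Θ: [ 0  0  0  0  0 -1  0  0]
  L: [ 0  1  0  3  1  2 -1  1]
  M: [ 1  0  1  0  0  0  1  1]
RREF → pivots at {σ,D,q,cp} ⇒ r = 4
Repeat: σ,D,q,cp; free: Q,a,τ,F
RREF:
  r0: [   1    0    0   -1   -2    0    1    1]
  r1: [   0    1    0    3    1    0   -1    1]
  r2: [   0    0    1    1    2    0    0    0]
  r3: [   0    0    0    0    0    1    0    0]
Fix exponent of F at 1, Q at 0, a at 0, τ at 0; solve each RREF row for its pivot's exponent:
  r0: exp(σ) + (1)·1 = 0 ⇒ exp(σ) = -1
  r1: exp(D) + (1)·1 = 0 ⇒ exp(D) = -1
  r2: exp(q) + (0)·1 = 0 ⇒ exp(q) = 0
  r3: exp(cp) + (0)·1 = 0 ⇒ exp(cp) = 0
Π_4 = σ^-1 · D^-1 · F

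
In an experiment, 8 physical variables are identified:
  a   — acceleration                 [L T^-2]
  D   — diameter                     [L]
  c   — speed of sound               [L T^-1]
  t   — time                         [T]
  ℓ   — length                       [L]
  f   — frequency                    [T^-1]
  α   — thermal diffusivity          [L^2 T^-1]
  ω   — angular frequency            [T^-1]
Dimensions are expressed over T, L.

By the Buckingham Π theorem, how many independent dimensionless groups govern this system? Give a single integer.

6

Exponent matrix [T,L] × [a,D,c,t,ℓ,f,α,ω]:
  T: [-2  0 -1  1  0 -1 -1 -1]
  L: [ 1  1  1  0  1  0  2  0]
RREF → pivots at {a,D} ⇒ r = 2
8 vars − rank 2 = 6 Π groups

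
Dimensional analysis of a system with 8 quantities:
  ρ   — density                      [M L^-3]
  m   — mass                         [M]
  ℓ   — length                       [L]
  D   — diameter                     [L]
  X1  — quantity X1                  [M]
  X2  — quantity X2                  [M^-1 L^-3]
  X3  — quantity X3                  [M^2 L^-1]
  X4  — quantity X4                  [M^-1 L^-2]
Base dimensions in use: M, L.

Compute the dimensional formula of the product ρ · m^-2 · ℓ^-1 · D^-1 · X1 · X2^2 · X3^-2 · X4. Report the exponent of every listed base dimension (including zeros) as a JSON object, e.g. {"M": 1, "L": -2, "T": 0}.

{"M": -7, "L": -11}

Dimensional matrix (M×L by ρ×m×ℓ×D×X1×X2×X3×X4):
  M: [ 1  1  0  0  1 -1  2 -1]
  L: [-3  0  1  1  0 -3 -1 -2]
  [M]: (1)·1+(-2)·1+(-1)·0+(-1)·0+(1)·1+(2)·-1+(-2)·2+(1)·-1 = -7
  [L]: (1)·-3+(-2)·0+(-1)·1+(-1)·1+(1)·0+(2)·-3+(-2)·-1+(1)·-2 = -11
⇒ M^-7 L^-11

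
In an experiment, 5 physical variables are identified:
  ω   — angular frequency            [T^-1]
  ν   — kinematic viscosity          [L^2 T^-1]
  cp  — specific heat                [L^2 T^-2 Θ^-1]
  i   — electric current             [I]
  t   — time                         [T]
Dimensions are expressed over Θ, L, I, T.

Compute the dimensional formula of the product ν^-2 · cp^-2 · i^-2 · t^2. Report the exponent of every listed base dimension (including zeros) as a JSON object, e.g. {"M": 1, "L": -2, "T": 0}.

{"Θ": 2, "L": -8, "I": -2, "T": 8}

Exponent matrix [Θ,L,I,T] × [ω,ν,cp,i,t]:
  Θ: [ 0  0 -1  0  0]
  L: [ 0  2  2  0  0]
  I: [ 0  0  0  1  0]
  T: [-1 -1 -2  0  1]
  [Θ]: (-2)·0+(-2)·-1+(-2)·0+(2)·0 = 2
  [L]: (-2)·2+(-2)·2+(-2)·0+(2)·0 = -8
  [I]: (-2)·0+(-2)·0+(-2)·1+(2)·0 = -2
  [T]: (-2)·-1+(-2)·-2+(-2)·0+(2)·1 = 8
⇒ Θ^2 L^-8 I^-2 T^8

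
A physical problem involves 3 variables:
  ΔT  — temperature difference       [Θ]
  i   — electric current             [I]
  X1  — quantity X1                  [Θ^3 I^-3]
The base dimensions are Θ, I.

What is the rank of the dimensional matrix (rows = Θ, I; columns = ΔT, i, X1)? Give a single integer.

Exponent matrix [Θ,I] × [ΔT,i,X1]:
  Θ: [ 1  0  3]
  I: [ 0  1 -3]
RREF → pivots at {ΔT,i} ⇒ r = 2

2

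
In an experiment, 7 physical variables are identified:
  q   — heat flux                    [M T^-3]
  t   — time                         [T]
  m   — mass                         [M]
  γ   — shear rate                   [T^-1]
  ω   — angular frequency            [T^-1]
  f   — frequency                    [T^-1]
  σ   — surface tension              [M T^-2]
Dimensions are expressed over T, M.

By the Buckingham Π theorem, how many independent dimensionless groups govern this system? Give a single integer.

Write exponents as rows T,M / cols q,t,m,γ,ω,f,σ:
  T: [-3  1  0 -1 -1 -1 -2]
  M: [ 1  0  1  0  0  0  1]
Echelon form has 2 nonzero rows (pivots: q,t)
n=7, r=2 ⇒ 5 dimensionless groups

5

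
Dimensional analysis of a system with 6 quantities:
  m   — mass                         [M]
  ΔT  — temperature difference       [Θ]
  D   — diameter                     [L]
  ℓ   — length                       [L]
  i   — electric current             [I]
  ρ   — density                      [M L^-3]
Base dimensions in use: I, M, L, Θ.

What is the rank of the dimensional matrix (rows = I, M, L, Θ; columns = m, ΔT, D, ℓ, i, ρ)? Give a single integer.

4

Write exponents as rows I,M,L,Θ / cols m,ΔT,D,ℓ,i,ρ:
  I: [ 0  0  0  0  1  0]
  M: [ 1  0  0  0  0  1]
  L: [ 0  0  1  1  0 -3]
  Θ: [ 0  1  0  0  0  0]
Echelon form has 4 nonzero rows (pivots: m,ΔT,D,i)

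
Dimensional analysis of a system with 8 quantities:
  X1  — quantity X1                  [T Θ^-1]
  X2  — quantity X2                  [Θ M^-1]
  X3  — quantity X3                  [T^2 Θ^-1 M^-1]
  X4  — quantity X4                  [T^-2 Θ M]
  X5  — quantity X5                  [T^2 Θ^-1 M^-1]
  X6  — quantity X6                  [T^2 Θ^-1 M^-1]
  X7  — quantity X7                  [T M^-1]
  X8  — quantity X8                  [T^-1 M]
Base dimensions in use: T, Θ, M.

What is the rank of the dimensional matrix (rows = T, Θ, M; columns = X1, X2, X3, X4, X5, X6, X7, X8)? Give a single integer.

Exponent matrix [T,Θ,M] × [X1,X2,X3,X4,X5,X6,X7,X8]:
  T: [ 1  0  2 -2  2  2  1 -1]
  Θ: [-1  1 -1  1 -1 -1  0  0]
  M: [ 0 -1 -1  1 -1 -1 -1  1]
Echelon form has 2 nonzero rows (pivots: X1,X2)

2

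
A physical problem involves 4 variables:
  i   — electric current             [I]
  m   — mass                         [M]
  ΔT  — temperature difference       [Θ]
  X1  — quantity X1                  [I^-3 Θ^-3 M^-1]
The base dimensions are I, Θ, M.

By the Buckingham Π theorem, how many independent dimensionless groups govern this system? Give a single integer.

1

Exponent matrix [I,Θ,M] × [i,m,ΔT,X1]:
  I: [ 1  0  0 -3]
  Θ: [ 0  0  1 -3]
  M: [ 0  1  0 -1]
Echelon form has 3 nonzero rows (pivots: i,m,ΔT)
n=4, r=3 ⇒ 1 dimensionless group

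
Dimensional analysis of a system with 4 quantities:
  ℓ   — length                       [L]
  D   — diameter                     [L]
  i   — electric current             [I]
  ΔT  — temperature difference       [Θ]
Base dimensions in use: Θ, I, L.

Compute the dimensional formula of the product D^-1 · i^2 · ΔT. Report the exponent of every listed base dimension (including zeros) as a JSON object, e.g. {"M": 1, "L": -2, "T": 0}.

Exponent matrix [Θ,I,L] × [ℓ,D,i,ΔT]:
  Θ: [ 0  0  0  1]
  I: [ 0  0  1  0]
  L: [ 1  1  0  0]
  [Θ]: (-1)·0+(2)·0+(1)·1 = 1
  [I]: (-1)·0+(2)·1+(1)·0 = 2
  [L]: (-1)·1+(2)·0+(1)·0 = -1
⇒ Θ I^2 L^-1

{"Θ": 1, "I": 2, "L": -1}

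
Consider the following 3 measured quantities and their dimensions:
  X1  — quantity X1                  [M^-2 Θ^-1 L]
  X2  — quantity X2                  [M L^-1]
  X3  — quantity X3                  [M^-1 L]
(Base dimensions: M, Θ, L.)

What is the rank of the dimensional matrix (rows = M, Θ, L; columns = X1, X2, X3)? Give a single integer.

2

Write exponents as rows M,Θ,L / cols X1,X2,X3:
  M: [-2  1 -1]
  Θ: [-1  0  0]
  L: [ 1 -1  1]
Echelon form has 2 nonzero rows (pivots: X1,X2)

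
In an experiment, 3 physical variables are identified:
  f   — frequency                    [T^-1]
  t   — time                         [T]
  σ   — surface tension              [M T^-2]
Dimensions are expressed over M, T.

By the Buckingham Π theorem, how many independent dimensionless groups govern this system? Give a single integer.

Exponent matrix [M,T] × [f,t,σ]:
  M: [ 0  0  1]
  T: [-1  1 -2]
Echelon form has 2 nonzero rows (pivots: f,σ)
n=3, r=2 ⇒ 1 dimensionless group

1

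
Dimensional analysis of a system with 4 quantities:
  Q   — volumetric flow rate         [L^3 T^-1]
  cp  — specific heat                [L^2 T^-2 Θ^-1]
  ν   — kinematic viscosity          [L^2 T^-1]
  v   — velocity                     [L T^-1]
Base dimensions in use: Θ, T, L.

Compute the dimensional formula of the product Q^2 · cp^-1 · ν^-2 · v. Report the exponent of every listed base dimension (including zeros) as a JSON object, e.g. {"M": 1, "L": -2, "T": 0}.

Exponent matrix [Θ,T,L] × [Q,cp,ν,v]:
  Θ: [ 0 -1  0  0]
  T: [-1 -2 -1 -1]
  L: [ 3  2  2  1]
  [Θ]: (2)·0+(-1)·-1+(-2)·0+(1)·0 = 1
  [T]: (2)·-1+(-1)·-2+(-2)·-1+(1)·-1 = 1
  [L]: (2)·3+(-1)·2+(-2)·2+(1)·1 = 1
⇒ Θ T L

{"Θ": 1, "T": 1, "L": 1}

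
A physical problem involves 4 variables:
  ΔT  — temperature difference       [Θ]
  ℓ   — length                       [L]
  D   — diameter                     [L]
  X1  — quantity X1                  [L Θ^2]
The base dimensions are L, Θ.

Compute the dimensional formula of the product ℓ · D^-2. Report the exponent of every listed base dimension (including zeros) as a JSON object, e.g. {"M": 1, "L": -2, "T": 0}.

Dimensional matrix (L×Θ by ΔT×ℓ×D×X1):
  L: [ 0  1  1  1]
  Θ: [ 1  0  0  2]
  [L]: (1)·1+(-2)·1 = -1
  [Θ]: (1)·0+(-2)·0 = 0
⇒ L^-1

{"L": -1, "Θ": 0}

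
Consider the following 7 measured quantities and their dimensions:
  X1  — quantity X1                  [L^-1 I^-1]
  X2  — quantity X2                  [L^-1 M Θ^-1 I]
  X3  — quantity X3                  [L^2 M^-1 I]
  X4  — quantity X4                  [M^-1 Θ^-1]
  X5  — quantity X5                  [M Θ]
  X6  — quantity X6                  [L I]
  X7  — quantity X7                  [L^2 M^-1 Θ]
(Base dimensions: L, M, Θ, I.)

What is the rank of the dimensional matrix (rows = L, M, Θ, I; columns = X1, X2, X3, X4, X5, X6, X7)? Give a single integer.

3

Write exponents as rows L,M,Θ,I / cols X1,X2,X3,X4,X5,X6,X7:
  L: [-1 -1  2  0  0  1  2]
  M: [ 0  1 -1 -1  1  0 -1]
  Θ: [ 0 -1  0 -1  1  0  1]
  I: [-1  1  1  0  0  1  0]
Row reduction gives pivot columns X1,X2,X3; rank = 3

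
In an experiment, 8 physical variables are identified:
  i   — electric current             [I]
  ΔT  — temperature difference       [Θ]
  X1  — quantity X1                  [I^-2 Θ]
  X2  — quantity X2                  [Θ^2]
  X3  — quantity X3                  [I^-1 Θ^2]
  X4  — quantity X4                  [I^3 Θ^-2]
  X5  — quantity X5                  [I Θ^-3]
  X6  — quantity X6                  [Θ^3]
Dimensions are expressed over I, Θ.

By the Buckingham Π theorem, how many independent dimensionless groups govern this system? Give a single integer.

6

Dimensional matrix (I×Θ by i×ΔT×X1×X2×X3×X4×X5×X6):
  I: [ 1  0 -2  0 -1  3  1  0]
  Θ: [ 0  1  1  2  2 -2 -3  3]
RREF → pivots at {i,ΔT} ⇒ r = 2
Π count = n − r = 8 − 2 = 6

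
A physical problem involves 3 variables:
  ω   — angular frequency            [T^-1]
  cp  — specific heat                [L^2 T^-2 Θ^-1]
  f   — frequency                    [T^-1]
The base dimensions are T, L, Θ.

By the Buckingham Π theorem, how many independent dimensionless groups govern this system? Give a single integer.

1

Exponent matrix [T,L,Θ] × [ω,cp,f]:
  T: [-1 -2 -1]
  L: [ 0  2  0]
  Θ: [ 0 -1  0]
Echelon form has 2 nonzero rows (pivots: ω,cp)
n=3, r=2 ⇒ 1 dimensionless group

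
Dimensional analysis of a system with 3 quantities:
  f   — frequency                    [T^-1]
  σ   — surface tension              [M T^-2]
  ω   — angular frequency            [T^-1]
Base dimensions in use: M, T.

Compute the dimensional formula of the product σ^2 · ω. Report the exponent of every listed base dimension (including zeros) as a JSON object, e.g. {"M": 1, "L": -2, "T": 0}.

{"M": 2, "T": -5}

Write exponents as rows M,T / cols f,σ,ω:
  M: [ 0  1  0]
  T: [-1 -2 -1]
  [M]: (2)·1+(1)·0 = 2
  [T]: (2)·-2+(1)·-1 = -5
⇒ M^2 T^-5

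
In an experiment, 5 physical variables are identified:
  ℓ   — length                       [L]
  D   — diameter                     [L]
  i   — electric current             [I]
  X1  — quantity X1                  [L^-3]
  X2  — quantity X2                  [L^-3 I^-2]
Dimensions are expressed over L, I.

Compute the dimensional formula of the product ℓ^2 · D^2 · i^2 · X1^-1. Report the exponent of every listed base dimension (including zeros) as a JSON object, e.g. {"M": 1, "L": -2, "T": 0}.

{"L": 7, "I": 2}

Exponent matrix [L,I] × [ℓ,D,i,X1,X2]:
  L: [ 1  1  0 -3 -3]
  I: [ 0  0  1  0 -2]
  [L]: (2)·1+(2)·1+(2)·0+(-1)·-3 = 7
  [I]: (2)·0+(2)·0+(2)·1+(-1)·0 = 2
⇒ L^7 I^2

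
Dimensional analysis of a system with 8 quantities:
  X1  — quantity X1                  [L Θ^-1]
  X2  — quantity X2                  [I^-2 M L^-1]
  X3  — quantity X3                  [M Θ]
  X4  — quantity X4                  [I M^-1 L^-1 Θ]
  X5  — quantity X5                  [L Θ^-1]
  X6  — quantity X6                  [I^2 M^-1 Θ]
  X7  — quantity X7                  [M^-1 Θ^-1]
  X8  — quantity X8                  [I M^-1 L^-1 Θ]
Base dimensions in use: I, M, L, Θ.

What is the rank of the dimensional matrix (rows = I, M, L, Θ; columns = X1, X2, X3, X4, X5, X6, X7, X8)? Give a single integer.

Write exponents as rows I,M,L,Θ / cols X1,X2,X3,X4,X5,X6,X7,X8:
  I: [ 0 -2  0  1  0  2  0  1]
  M: [ 0  1  1 -1  0 -1 -1 -1]
  L: [ 1 -1  0 -1  1  0  0 -1]
  Θ: [-1  0  1  1 -1  1 -1  1]
RREF → pivots at {X1,X2,X3} ⇒ r = 3

3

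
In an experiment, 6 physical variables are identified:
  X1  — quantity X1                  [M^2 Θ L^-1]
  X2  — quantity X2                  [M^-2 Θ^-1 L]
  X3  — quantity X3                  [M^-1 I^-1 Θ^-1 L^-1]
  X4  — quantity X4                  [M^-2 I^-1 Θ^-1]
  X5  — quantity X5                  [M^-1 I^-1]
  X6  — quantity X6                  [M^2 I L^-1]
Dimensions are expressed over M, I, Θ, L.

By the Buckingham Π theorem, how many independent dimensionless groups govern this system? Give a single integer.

3

Dimensional matrix (M×I×Θ×L by X1×X2×X3×X4×X5×X6):
  M: [ 2 -2 -1 -2 -1  2]
  I: [ 0  0 -1 -1 -1  1]
  Θ: [ 1 -1 -1 -1  0  0]
  L: [-1  1 -1  0  0 -1]
Echelon form has 3 nonzero rows (pivots: X1,X3,X4)
n=6, r=3 ⇒ 3 dimensionless groups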